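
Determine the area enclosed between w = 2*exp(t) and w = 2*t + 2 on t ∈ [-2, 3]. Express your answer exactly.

On [-2, 3], (2*exp(t)) - (2*t + 2) = -2*t + 2*exp(t) - 2 is ≥ 0 throughout, so the area is a single integral of |-2*t + 2*exp(t) - 2|.
∫[-2,3] (-2*t + 2*exp(t) - 2) dt = -15 - 2*exp(-2) + 2*exp(3).

-15 - 2*exp(-2) + 2*exp(3)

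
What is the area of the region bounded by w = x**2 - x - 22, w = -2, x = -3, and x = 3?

102

On [-3, 3], (x**2 - x - 22) - (-2) = x**2 - x - 20 is ≤ 0 throughout, so the area is a single integral of |x**2 - x - 20|.
∫[-3,3] (x**2 - x - 20) dx = -102; the area of that piece is 102.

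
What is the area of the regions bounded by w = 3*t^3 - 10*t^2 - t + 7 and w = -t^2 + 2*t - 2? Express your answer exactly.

Set the curves equal: 3*t^3 - 10*t^2 - t + 7 = -t^2 + 2*t - 2, so 3*t^3 - 9*t^2 - 3*t + 9 = 0, which factors as 3*(t - 3)*(t - 1)*(t + 1) = 0. The curves meet at t = -1, 1, 3.
On [-1, 1], w = 3*t^3 - 10*t^2 - t + 7 is on top; that piece has area ∫[-1,1] (3*t^3 - 9*t^2 - 3*t + 9) dt = 12.
On [1, 3], w = -t^2 + 2*t - 2 is on top; that piece has area ∫[1,3] (-(3*t^3 - 9*t^2 - 3*t + 9)) dt = 12.
Total enclosed area = 12 + 12 = 24.

24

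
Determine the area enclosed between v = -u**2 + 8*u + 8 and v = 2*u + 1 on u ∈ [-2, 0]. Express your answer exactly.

The difference (-u**2 + 8*u + 8) - (2*u + 1) = -u**2 + 6*u + 7 changes sign at u = -1 inside [-2, 0], so split the integral there.
∫[-2,-1] (-u**2 + 6*u + 7) du = -13/3; the area of that piece is 13/3.
∫[-1,0] (-u**2 + 6*u + 7) du = 11/3.
Total area = 13/3 + 11/3 = 8.

8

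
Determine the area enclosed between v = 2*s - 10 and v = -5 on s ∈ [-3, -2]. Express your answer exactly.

On [-3, -2], (2*s - 10) - (-5) = 2*s - 5 is ≤ 0 throughout, so the area is a single integral of |2*s - 5|.
∫[-3,-2] (2*s - 5) ds = -10; the area of that piece is 10.

10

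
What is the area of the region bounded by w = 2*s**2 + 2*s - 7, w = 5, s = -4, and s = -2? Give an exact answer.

The difference (2*s**2 + 2*s - 7) - (5) = 2*s**2 + 2*s - 12 changes sign at s = -3 inside [-4, -2], so split the integral there.
∫[-4,-3] (2*s**2 + 2*s - 12) ds = 17/3.
∫[-3,-2] (2*s**2 + 2*s - 12) ds = -13/3; the area of that piece is 13/3.
Total area = 17/3 + 13/3 = 10.

10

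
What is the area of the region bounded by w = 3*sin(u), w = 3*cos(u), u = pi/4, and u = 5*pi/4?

On [pi/4, 5*pi/4], (3*sin(u)) - (3*cos(u)) = 3*sin(u) - 3*cos(u) is ≥ 0 throughout, so the area is a single integral of |3*sin(u) - 3*cos(u)|.
∫[pi/4,5*pi/4] (3*sin(u) - 3*cos(u)) du = 6*sqrt(2).

6*sqrt(2)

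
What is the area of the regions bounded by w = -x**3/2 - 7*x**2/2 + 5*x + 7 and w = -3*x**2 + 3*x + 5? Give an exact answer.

71/12

Set the curves equal: -x**3/2 - 7*x**2/2 + 5*x + 7 = -3*x**2 + 3*x + 5, so -x**3/2 - x**2/2 + 2*x + 2 = 0, which factors as -(x - 2)*(x + 1)*(x + 2)/2 = 0. The curves meet at x = -2, -1, 2.
On [-2, -1], w = -3*x**2 + 3*x + 5 is on top; that piece has area ∫[-2,-1] (-(-x**3/2 - x**2/2 + 2*x + 2)) dx = 7/24.
On [-1, 2], w = -x**3/2 - 7*x**2/2 + 5*x + 7 is on top; that piece has area ∫[-1,2] (-x**3/2 - x**2/2 + 2*x + 2) dx = 45/8.
Total enclosed area = 7/24 + 45/8 = 71/12.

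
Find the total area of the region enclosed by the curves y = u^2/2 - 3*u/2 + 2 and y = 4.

125/12

Set the curves equal: u^2/2 - 3*u/2 + 2 = 4, so u^2/2 - 3*u/2 - 2 = 0, which factors as (u - 4)*(u + 1)/2 = 0. The curves meet at u = -1, 4.
On [-1, 4], y = 4 is on top; that piece has area ∫[-1,4] (-(u^2/2 - 3*u/2 - 2)) du = 125/12.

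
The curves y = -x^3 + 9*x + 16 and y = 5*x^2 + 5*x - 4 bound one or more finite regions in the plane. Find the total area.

937/12

Set the curves equal: -x^3 + 9*x + 16 = 5*x^2 + 5*x - 4, so -x^3 - 5*x^2 + 4*x + 20 = 0, which factors as -(x - 2)*(x + 2)*(x + 5) = 0. The curves meet at x = -5, -2, 2.
On [-5, -2], y = 5*x^2 + 5*x - 4 is on top; that piece has area ∫[-5,-2] (-(-x^3 - 5*x^2 + 4*x + 20)) dx = 99/4.
On [-2, 2], y = -x^3 + 9*x + 16 is on top; that piece has area ∫[-2,2] (-x^3 - 5*x^2 + 4*x + 20) dx = 160/3.
Total enclosed area = 99/4 + 160/3 = 937/12.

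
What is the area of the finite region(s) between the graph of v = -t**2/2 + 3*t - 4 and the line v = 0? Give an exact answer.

The curve meets the t-axis where -t**2/2 + 3*t - 4 = 0, i.e. -(t - 4)*(t - 2)/2 = 0, at t = 2, 4.
On [2, 4] the curve lies above the axis; ∫[2,4] (-t**2/2 + 3*t - 4) dt = 2/3, giving area 2/3.

2/3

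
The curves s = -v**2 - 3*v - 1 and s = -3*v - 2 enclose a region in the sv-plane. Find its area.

4/3

Both boundary curves give s as a function of v, so integrate with respect to v. Setting them equal: -v**2 + 1 = 0, i.e. -(v - 1)*(v + 1) = 0, so they meet at v = -1, 1.
For v in [-1, 1], s = -v**2 - 3*v - 1 is on the right; area = ∫[-1,1] (-v**2 + 1) dv = 4/3.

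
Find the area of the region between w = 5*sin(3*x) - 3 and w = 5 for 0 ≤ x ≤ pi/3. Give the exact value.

On [0, pi/3], (5*sin(3*x) - 3) - (5) = 5*sin(3*x) - 8 is ≤ 0 throughout, so the area is a single integral of |5*sin(3*x) - 8|.
∫[0,pi/3] (5*sin(3*x) - 8) dx = 10/3 - 8*pi/3; the area of that piece is -10/3 + 8*pi/3.

-10/3 + 8*pi/3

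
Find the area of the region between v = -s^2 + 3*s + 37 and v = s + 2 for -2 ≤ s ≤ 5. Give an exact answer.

665/3

On [-2, 5], (-s^2 + 3*s + 37) - (s + 2) = -s^2 + 2*s + 35 is ≥ 0 throughout, so the area is a single integral of |-s^2 + 2*s + 35|.
∫[-2,5] (-s^2 + 2*s + 35) ds = 665/3.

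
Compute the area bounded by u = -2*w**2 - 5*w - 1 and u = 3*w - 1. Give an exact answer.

64/3

Both boundary curves give u as a function of w, so integrate with respect to w. Setting them equal: -2*w**2 - 8*w = 0, i.e. -2*w*(w + 4) = 0, so they meet at w = -4, 0.
For w in [-4, 0], u = -2*w**2 - 5*w - 1 is on the right; area = ∫[-4,0] (-2*w**2 - 8*w) dw = 64/3.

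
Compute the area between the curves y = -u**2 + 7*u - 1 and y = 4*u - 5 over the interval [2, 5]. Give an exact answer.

61/6

The difference (-u**2 + 7*u - 1) - (4*u - 5) = -u**2 + 3*u + 4 changes sign at u = 4 inside [2, 5], so split the integral there.
∫[2,4] (-u**2 + 3*u + 4) du = 22/3.
∫[4,5] (-u**2 + 3*u + 4) du = -17/6; the area of that piece is 17/6.
Total area = 22/3 + 17/6 = 61/6.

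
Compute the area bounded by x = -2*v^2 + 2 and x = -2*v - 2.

9

Both boundary curves give x as a function of v, so integrate with respect to v. Setting them equal: -2*v^2 + 2*v + 4 = 0, i.e. -2*(v - 2)*(v + 1) = 0, so they meet at v = -1, 2.
For v in [-1, 2], x = -2*v^2 + 2 is on the right; area = ∫[-1,2] (-2*v^2 + 2*v + 4) dv = 9.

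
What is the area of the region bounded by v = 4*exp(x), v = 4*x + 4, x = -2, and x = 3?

On [-2, 3], (4*exp(x)) - (4*x + 4) = -4*x + 4*exp(x) - 4 is ≥ 0 throughout, so the area is a single integral of |-4*x + 4*exp(x) - 4|.
∫[-2,3] (-4*x + 4*exp(x) - 4) dx = -30 - 4*exp(-2) + 4*exp(3).

-30 - 4*exp(-2) + 4*exp(3)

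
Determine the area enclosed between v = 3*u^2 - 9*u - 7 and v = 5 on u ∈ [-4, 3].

The difference (3*u^2 - 9*u - 7) - (5) = 3*u^2 - 9*u - 12 changes sign at u = -1 inside [-4, 3], so split the integral there.
∫[-4,-1] (3*u^2 - 9*u - 12) du = 189/2.
∫[-1,3] (3*u^2 - 9*u - 12) du = -56; the area of that piece is 56.
Total area = 189/2 + 56 = 301/2.

301/2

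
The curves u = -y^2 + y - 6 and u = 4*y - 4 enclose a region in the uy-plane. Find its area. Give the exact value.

Both boundary curves give u as a function of y, so integrate with respect to y. Setting them equal: -y^2 - 3*y - 2 = 0, i.e. -(y + 1)*(y + 2) = 0, so they meet at y = -2, -1.
For y in [-2, -1], u = -y^2 + y - 6 is on the right; area = ∫[-2,-1] (-y^2 - 3*y - 2) dy = 1/6.

1/6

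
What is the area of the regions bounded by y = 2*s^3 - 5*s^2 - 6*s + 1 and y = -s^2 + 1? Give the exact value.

Set the curves equal: 2*s^3 - 5*s^2 - 6*s + 1 = -s^2 + 1, so 2*s^3 - 4*s^2 - 6*s = 0, which factors as 2*s*(s - 3)*(s + 1) = 0. The curves meet at s = -1, 0, 3.
On [-1, 0], y = 2*s^3 - 5*s^2 - 6*s + 1 is on top; that piece has area ∫[-1,0] (2*s^3 - 4*s^2 - 6*s) ds = 7/6.
On [0, 3], y = -s^2 + 1 is on top; that piece has area ∫[0,3] (-(2*s^3 - 4*s^2 - 6*s)) ds = 45/2.
Total enclosed area = 7/6 + 45/2 = 71/3.

71/3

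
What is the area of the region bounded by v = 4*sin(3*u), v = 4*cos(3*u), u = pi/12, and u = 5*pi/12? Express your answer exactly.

8*sqrt(2)/3

On [pi/12, 5*pi/12], (4*sin(3*u)) - (4*cos(3*u)) = 4*sin(3*u) - 4*cos(3*u) is ≥ 0 throughout, so the area is a single integral of |4*sin(3*u) - 4*cos(3*u)|.
∫[pi/12,5*pi/12] (4*sin(3*u) - 4*cos(3*u)) du = 8*sqrt(2)/3.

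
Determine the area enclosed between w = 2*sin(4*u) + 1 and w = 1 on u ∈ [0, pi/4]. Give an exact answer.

On [0, pi/4], (2*sin(4*u) + 1) - (1) = 2*sin(4*u) is ≥ 0 throughout, so the area is a single integral of |2*sin(4*u)|.
∫[0,pi/4] (2*sin(4*u)) du = 1.

1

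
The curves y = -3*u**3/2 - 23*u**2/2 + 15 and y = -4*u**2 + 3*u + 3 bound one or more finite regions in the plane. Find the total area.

253/8

Set the curves equal: -3*u**3/2 - 23*u**2/2 + 15 = -4*u**2 + 3*u + 3, so -3*u**3/2 - 15*u**2/2 - 3*u + 12 = 0, which factors as -3*(u - 1)*(u + 2)*(u + 4)/2 = 0. The curves meet at u = -4, -2, 1.
On [-4, -2], y = -4*u**2 + 3*u + 3 is on top; that piece has area ∫[-4,-2] (-(-3*u**3/2 - 15*u**2/2 - 3*u + 12)) du = 8.
On [-2, 1], y = -3*u**3/2 - 23*u**2/2 + 15 is on top; that piece has area ∫[-2,1] (-3*u**3/2 - 15*u**2/2 - 3*u + 12) du = 189/8.
Total enclosed area = 8 + 189/8 = 253/8.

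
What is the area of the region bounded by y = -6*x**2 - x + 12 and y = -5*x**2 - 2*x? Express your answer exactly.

Set the curves equal: -6*x**2 - x + 12 = -5*x**2 - 2*x, so -x**2 + x + 12 = 0, which factors as -(x - 4)*(x + 3) = 0. The curves meet at x = -3, 4.
On [-3, 4], y = -6*x**2 - x + 12 is on top; that piece has area ∫[-3,4] (-x**2 + x + 12) dx = 343/6.

343/6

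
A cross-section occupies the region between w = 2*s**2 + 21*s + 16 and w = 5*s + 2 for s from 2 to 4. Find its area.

484/3

On [2, 4], (2*s**2 + 21*s + 16) - (5*s + 2) = 2*s**2 + 16*s + 14 is ≥ 0 throughout, so the area is a single integral of |2*s**2 + 16*s + 14|.
∫[2,4] (2*s**2 + 16*s + 14) ds = 484/3.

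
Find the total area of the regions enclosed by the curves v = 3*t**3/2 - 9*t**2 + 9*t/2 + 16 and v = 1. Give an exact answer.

Set the curves equal: 3*t**3/2 - 9*t**2 + 9*t/2 + 16 = 1, so 3*t**3/2 - 9*t**2 + 9*t/2 + 15 = 0, which factors as 3*(t - 5)*(t - 2)*(t + 1)/2 = 0. The curves meet at t = -1, 2, 5.
On [-1, 2], v = 3*t**3/2 - 9*t**2 + 9*t/2 + 16 is on top; that piece has area ∫[-1,2] (3*t**3/2 - 9*t**2 + 9*t/2 + 15) dt = 243/8.
On [2, 5], v = 1 is on top; that piece has area ∫[2,5] (-(3*t**3/2 - 9*t**2 + 9*t/2 + 15)) dt = 243/8.
Total enclosed area = 243/8 + 243/8 = 243/4.

243/4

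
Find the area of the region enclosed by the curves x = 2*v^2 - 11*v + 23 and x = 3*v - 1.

1/3

Both boundary curves give x as a function of v, so integrate with respect to v. Setting them equal: 2*v^2 - 14*v + 24 = 0, i.e. 2*(v - 4)*(v - 3) = 0, so they meet at v = 3, 4.
For v in [3, 4], x = 2*v^2 - 11*v + 23 is on the left; area = ∫[3,4] (-(2*v^2 - 14*v + 24)) dv = 1/3.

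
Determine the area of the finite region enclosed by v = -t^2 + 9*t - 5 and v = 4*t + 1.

Set the curves equal: -t^2 + 9*t - 5 = 4*t + 1, so -t^2 + 5*t - 6 = 0, which factors as -(t - 3)*(t - 2) = 0. The curves meet at t = 2, 3.
On [2, 3], v = -t^2 + 9*t - 5 is on top; that piece has area ∫[2,3] (-t^2 + 5*t - 6) dt = 1/6.

1/6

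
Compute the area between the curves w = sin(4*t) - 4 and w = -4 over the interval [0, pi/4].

1/2

On [0, pi/4], (sin(4*t) - 4) - (-4) = sin(4*t) is ≥ 0 throughout, so the area is a single integral of |sin(4*t)|.
∫[0,pi/4] (sin(4*t)) dt = 1/2.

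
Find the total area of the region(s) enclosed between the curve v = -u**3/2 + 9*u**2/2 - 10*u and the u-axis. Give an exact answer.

The curve meets the u-axis where -u**3/2 + 9*u**2/2 - 10*u = 0, i.e. -u*(u - 5)*(u - 4)/2 = 0, at u = 0, 4, 5.
On [0, 4] the curve lies below the axis; ∫[0,4] (-u**3/2 + 9*u**2/2 - 10*u) du = -16, giving area 16.
On [4, 5] the curve lies above the axis; ∫[4,5] (-u**3/2 + 9*u**2/2 - 10*u) du = 3/8, giving area 3/8.
Total area = 16 + 3/8 = 131/8.

131/8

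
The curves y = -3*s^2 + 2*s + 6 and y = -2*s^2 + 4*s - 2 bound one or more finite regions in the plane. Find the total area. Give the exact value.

36

Set the curves equal: -3*s^2 + 2*s + 6 = -2*s^2 + 4*s - 2, so -s^2 - 2*s + 8 = 0, which factors as -(s - 2)*(s + 4) = 0. The curves meet at s = -4, 2.
On [-4, 2], y = -3*s^2 + 2*s + 6 is on top; that piece has area ∫[-4,2] (-s^2 - 2*s + 8) ds = 36.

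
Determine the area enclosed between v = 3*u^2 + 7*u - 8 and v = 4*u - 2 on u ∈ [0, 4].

The difference (3*u^2 + 7*u - 8) - (4*u - 2) = 3*u^2 + 3*u - 6 changes sign at u = 1 inside [0, 4], so split the integral there.
∫[0,1] (3*u^2 + 3*u - 6) du = -7/2; the area of that piece is 7/2.
∫[1,4] (3*u^2 + 3*u - 6) du = 135/2.
Total area = 7/2 + 135/2 = 71.

71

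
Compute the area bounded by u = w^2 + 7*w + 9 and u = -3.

Both boundary curves give u as a function of w, so integrate with respect to w. Setting them equal: w^2 + 7*w + 12 = 0, i.e. (w + 3)*(w + 4) = 0, so they meet at w = -4, -3.
For w in [-4, -3], u = w^2 + 7*w + 9 is on the left; area = ∫[-4,-3] (-(w^2 + 7*w + 12)) dw = 1/6.

1/6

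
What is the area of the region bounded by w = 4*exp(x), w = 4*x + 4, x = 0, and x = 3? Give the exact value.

On [0, 3], (4*exp(x)) - (4*x + 4) = -4*x + 4*exp(x) - 4 is ≥ 0 throughout, so the area is a single integral of |-4*x + 4*exp(x) - 4|.
∫[0,3] (-4*x + 4*exp(x) - 4) dx = -34 + 4*exp(3).

-34 + 4*exp(3)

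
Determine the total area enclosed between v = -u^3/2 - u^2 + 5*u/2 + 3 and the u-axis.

The curve meets the u-axis where -u^3/2 - u^2 + 5*u/2 + 3 = 0, i.e. -(u - 2)*(u + 1)*(u + 3)/2 = 0, at u = -3, -1, 2.
On [-3, -1] the curve lies below the axis; ∫[-3,-1] (-u^3/2 - u^2 + 5*u/2 + 3) du = -8/3, giving area 8/3.
On [-1, 2] the curve lies above the axis; ∫[-1,2] (-u^3/2 - u^2 + 5*u/2 + 3) du = 63/8, giving area 63/8.
Total area = 8/3 + 63/8 = 253/24.

253/24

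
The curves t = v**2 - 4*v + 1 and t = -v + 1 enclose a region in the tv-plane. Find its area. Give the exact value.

Both boundary curves give t as a function of v, so integrate with respect to v. Setting them equal: v**2 - 3*v = 0, i.e. v*(v - 3) = 0, so they meet at v = 0, 3.
For v in [0, 3], t = v**2 - 4*v + 1 is on the left; area = ∫[0,3] (-(v**2 - 3*v)) dv = 9/2.

9/2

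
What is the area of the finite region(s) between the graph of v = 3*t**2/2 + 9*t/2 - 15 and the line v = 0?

The curve meets the t-axis where 3*t**2/2 + 9*t/2 - 15 = 0, i.e. 3*(t - 2)*(t + 5)/2 = 0, at t = -5, 2.
On [-5, 2] the curve lies below the axis; ∫[-5,2] (3*t**2/2 + 9*t/2 - 15) dt = -343/4, giving area 343/4.

343/4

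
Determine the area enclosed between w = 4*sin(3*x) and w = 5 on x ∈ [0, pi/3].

-8/3 + 5*pi/3

On [0, pi/3], (4*sin(3*x)) - (5) = 4*sin(3*x) - 5 is ≤ 0 throughout, so the area is a single integral of |4*sin(3*x) - 5|.
∫[0,pi/3] (4*sin(3*x) - 5) dx = 8/3 - 5*pi/3; the area of that piece is -8/3 + 5*pi/3.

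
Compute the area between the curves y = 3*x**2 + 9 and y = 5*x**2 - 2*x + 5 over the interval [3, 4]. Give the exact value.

41/3

On [3, 4], (3*x**2 + 9) - (5*x**2 - 2*x + 5) = -2*x**2 + 2*x + 4 is ≤ 0 throughout, so the area is a single integral of |-2*x**2 + 2*x + 4|.
∫[3,4] (-2*x**2 + 2*x + 4) dx = -41/3; the area of that piece is 41/3.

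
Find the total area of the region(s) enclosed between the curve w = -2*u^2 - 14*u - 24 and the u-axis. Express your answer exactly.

1/3

The curve meets the u-axis where -2*u^2 - 14*u - 24 = 0, i.e. -2*(u + 3)*(u + 4) = 0, at u = -4, -3.
On [-4, -3] the curve lies above the axis; ∫[-4,-3] (-2*u^2 - 14*u - 24) du = 1/3, giving area 1/3.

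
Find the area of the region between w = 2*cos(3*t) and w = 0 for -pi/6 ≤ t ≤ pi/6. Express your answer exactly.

4/3

On [-pi/6, pi/6], (2*cos(3*t)) - (0) = 2*cos(3*t) is ≥ 0 throughout, so the area is a single integral of |2*cos(3*t)|.
∫[-pi/6,pi/6] (2*cos(3*t)) dt = 4/3.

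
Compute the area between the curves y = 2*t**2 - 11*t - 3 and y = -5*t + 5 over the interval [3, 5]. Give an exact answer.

10

The difference (2*t**2 - 11*t - 3) - (-5*t + 5) = 2*t**2 - 6*t - 8 changes sign at t = 4 inside [3, 5], so split the integral there.
∫[3,4] (2*t**2 - 6*t - 8) dt = -13/3; the area of that piece is 13/3.
∫[4,5] (2*t**2 - 6*t - 8) dt = 17/3.
Total area = 13/3 + 17/3 = 10.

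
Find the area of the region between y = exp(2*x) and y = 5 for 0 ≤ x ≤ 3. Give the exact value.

-39/2 + 5*log(5) + exp(6)/2

The difference (exp(2*x)) - (5) = exp(2*x) - 5 changes sign at x = log(5)/2 inside [0, 3], so split the integral there.
∫[0,log(5)/2] (exp(2*x) - 5) dx = 2 - 5*log(5)/2; the area of that piece is -2 + 5*log(5)/2.
∫[log(5)/2,3] (exp(2*x) - 5) dx = -35/2 + 5*log(5)/2 + exp(6)/2.
Total area = (-2 + 5*log(5)/2) + (-35/2 + 5*log(5)/2 + exp(6)/2) = -39/2 + 5*log(5) + exp(6)/2.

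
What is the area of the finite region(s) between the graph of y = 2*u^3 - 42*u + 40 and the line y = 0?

999/2

The curve meets the u-axis where 2*u^3 - 42*u + 40 = 0, i.e. 2*(u - 4)*(u - 1)*(u + 5) = 0, at u = -5, 1, 4.
On [-5, 1] the curve lies above the axis; ∫[-5,1] (2*u^3 - 42*u + 40) du = 432, giving area 432.
On [1, 4] the curve lies below the axis; ∫[1,4] (2*u^3 - 42*u + 40) du = -135/2, giving area 135/2.
Total area = 432 + 135/2 = 999/2.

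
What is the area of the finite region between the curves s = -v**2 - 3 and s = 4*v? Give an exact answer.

4/3

Both boundary curves give s as a function of v, so integrate with respect to v. Setting them equal: -v**2 - 4*v - 3 = 0, i.e. -(v + 1)*(v + 3) = 0, so they meet at v = -3, -1.
For v in [-3, -1], s = -v**2 - 3 is on the right; area = ∫[-3,-1] (-v**2 - 4*v - 3) dv = 4/3.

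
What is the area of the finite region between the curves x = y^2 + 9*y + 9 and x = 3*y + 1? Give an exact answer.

Both boundary curves give x as a function of y, so integrate with respect to y. Setting them equal: y^2 + 6*y + 8 = 0, i.e. (y + 2)*(y + 4) = 0, so they meet at y = -4, -2.
For y in [-4, -2], x = y^2 + 9*y + 9 is on the left; area = ∫[-4,-2] (-(y^2 + 6*y + 8)) dy = 4/3.

4/3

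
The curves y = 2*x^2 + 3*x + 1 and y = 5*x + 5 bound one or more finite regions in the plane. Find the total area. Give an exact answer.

9

Set the curves equal: 2*x^2 + 3*x + 1 = 5*x + 5, so 2*x^2 - 2*x - 4 = 0, which factors as 2*(x - 2)*(x + 1) = 0. The curves meet at x = -1, 2.
On [-1, 2], y = 5*x + 5 is on top; that piece has area ∫[-1,2] (-(2*x^2 - 2*x - 4)) dx = 9.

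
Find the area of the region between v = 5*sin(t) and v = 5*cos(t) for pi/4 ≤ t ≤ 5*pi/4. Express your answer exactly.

10*sqrt(2)

On [pi/4, 5*pi/4], (5*sin(t)) - (5*cos(t)) = 5*sin(t) - 5*cos(t) is ≥ 0 throughout, so the area is a single integral of |5*sin(t) - 5*cos(t)|.
∫[pi/4,5*pi/4] (5*sin(t) - 5*cos(t)) dt = 10*sqrt(2).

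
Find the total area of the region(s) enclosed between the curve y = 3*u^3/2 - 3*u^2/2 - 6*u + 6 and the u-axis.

The curve meets the u-axis where 3*u^3/2 - 3*u^2/2 - 6*u + 6 = 0, i.e. 3*(u - 2)*(u - 1)*(u + 2)/2 = 0, at u = -2, 1, 2.
On [-2, 1] the curve lies above the axis; ∫[-2,1] (3*u^3/2 - 3*u^2/2 - 6*u + 6) du = 135/8, giving area 135/8.
On [1, 2] the curve lies below the axis; ∫[1,2] (3*u^3/2 - 3*u^2/2 - 6*u + 6) du = -7/8, giving area 7/8.
Total area = 135/8 + 7/8 = 71/4.

71/4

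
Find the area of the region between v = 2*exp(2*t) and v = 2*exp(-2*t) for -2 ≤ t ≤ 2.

-4 + 2*exp(-4) + 2*exp(4)

The difference (2*exp(2*t)) - (2*exp(-2*t)) = 2*exp(2*t) - 2*exp(-2*t) changes sign at t = 0 inside [-2, 2], so split the integral there.
∫[-2,0] (2*exp(2*t) - 2*exp(-2*t)) dt = -exp(4) - exp(-4) + 2; the area of that piece is -2 + exp(-4) + exp(4).
∫[0,2] (2*exp(2*t) - 2*exp(-2*t)) dt = -2 + exp(-4) + exp(4).
Total area = (-2 + exp(-4) + exp(4)) + (-2 + exp(-4) + exp(4)) = -4 + 2*exp(-4) + 2*exp(4).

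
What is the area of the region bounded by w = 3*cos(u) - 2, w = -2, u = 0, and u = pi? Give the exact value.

6

The difference (3*cos(u) - 2) - (-2) = 3*cos(u) changes sign at u = pi/2 inside [0, pi], so split the integral there.
∫[0,pi/2] (3*cos(u)) du = 3.
∫[pi/2,pi] (3*cos(u)) du = -3; the area of that piece is 3.
Total area = 3 + 3 = 6.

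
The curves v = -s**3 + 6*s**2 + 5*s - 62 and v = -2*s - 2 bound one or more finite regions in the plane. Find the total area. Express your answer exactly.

Set the curves equal: -s**3 + 6*s**2 + 5*s - 62 = -2*s - 2, so -s**3 + 6*s**2 + 7*s - 60 = 0, which factors as -(s - 5)*(s - 4)*(s + 3) = 0. The curves meet at s = -3, 4, 5.
On [-3, 4], v = -2*s - 2 is on top; that piece has area ∫[-3,4] (-(-s**3 + 6*s**2 + 7*s - 60)) ds = 1029/4.
On [4, 5], v = -s**3 + 6*s**2 + 5*s - 62 is on top; that piece has area ∫[4,5] (-s**3 + 6*s**2 + 7*s - 60) ds = 5/4.
Total enclosed area = 1029/4 + 5/4 = 517/2.

517/2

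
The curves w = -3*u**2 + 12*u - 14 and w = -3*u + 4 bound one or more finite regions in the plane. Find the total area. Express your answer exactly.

Set the curves equal: -3*u**2 + 12*u - 14 = -3*u + 4, so -3*u**2 + 15*u - 18 = 0, which factors as -3*(u - 3)*(u - 2) = 0. The curves meet at u = 2, 3.
On [2, 3], w = -3*u**2 + 12*u - 14 is on top; that piece has area ∫[2,3] (-3*u**2 + 15*u - 18) du = 1/2.

1/2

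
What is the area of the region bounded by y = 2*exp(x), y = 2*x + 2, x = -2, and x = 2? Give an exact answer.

-8 - 2*exp(-2) + 2*exp(2)

On [-2, 2], (2*exp(x)) - (2*x + 2) = -2*x + 2*exp(x) - 2 is ≥ 0 throughout, so the area is a single integral of |-2*x + 2*exp(x) - 2|.
∫[-2,2] (-2*x + 2*exp(x) - 2) dx = -8 - 2*exp(-2) + 2*exp(2).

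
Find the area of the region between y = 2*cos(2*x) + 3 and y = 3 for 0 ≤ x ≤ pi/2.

The difference (2*cos(2*x) + 3) - (3) = 2*cos(2*x) changes sign at x = pi/4 inside [0, pi/2], so split the integral there.
∫[0,pi/4] (2*cos(2*x)) dx = 1.
∫[pi/4,pi/2] (2*cos(2*x)) dx = -1; the area of that piece is 1.
Total area = 1 + 1 = 2.

2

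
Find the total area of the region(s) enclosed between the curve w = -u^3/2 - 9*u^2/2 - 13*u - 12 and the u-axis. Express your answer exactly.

1/4

The curve meets the u-axis where -u^3/2 - 9*u^2/2 - 13*u - 12 = 0, i.e. -(u + 2)*(u + 3)*(u + 4)/2 = 0, at u = -4, -3, -2.
On [-4, -3] the curve lies below the axis; ∫[-4,-3] (-u^3/2 - 9*u^2/2 - 13*u - 12) du = -1/8, giving area 1/8.
On [-3, -2] the curve lies above the axis; ∫[-3,-2] (-u^3/2 - 9*u^2/2 - 13*u - 12) du = 1/8, giving area 1/8.
Total area = 1/8 + 1/8 = 1/4.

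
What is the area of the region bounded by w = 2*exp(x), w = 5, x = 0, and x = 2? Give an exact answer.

-18 - 10*log(2) + 2*exp(2) + 10*log(5)

The difference (2*exp(x)) - (5) = 2*exp(x) - 5 changes sign at x = log(5/2) inside [0, 2], so split the integral there.
∫[0,log(5/2)] (2*exp(x) - 5) dx = log(32/3125) + 3; the area of that piece is -3 + log(3125/32).
∫[log(5/2),2] (2*exp(x) - 5) dx = -15 - 5*log(2) + 5*log(5) + 2*exp(2).
Total area = (-3 + log(3125/32)) + (-15 - 5*log(2) + 5*log(5) + 2*exp(2)) = -18 - 10*log(2) + 2*exp(2) + 10*log(5).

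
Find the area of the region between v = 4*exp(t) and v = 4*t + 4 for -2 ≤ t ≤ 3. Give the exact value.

-30 - 4*exp(-2) + 4*exp(3)

On [-2, 3], (4*exp(t)) - (4*t + 4) = -4*t + 4*exp(t) - 4 is ≥ 0 throughout, so the area is a single integral of |-4*t + 4*exp(t) - 4|.
∫[-2,3] (-4*t + 4*exp(t) - 4) dt = -30 - 4*exp(-2) + 4*exp(3).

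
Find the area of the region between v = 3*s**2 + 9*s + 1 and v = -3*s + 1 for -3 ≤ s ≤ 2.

59

The difference (3*s**2 + 9*s + 1) - (-3*s + 1) = 3*s**2 + 12*s changes sign at s = 0 inside [-3, 2], so split the integral there.
∫[-3,0] (3*s**2 + 12*s) ds = -27; the area of that piece is 27.
∫[0,2] (3*s**2 + 12*s) ds = 32.
Total area = 27 + 32 = 59.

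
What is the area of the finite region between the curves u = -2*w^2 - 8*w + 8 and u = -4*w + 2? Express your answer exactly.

Both boundary curves give u as a function of w, so integrate with respect to w. Setting them equal: -2*w^2 - 4*w + 6 = 0, i.e. -2*(w - 1)*(w + 3) = 0, so they meet at w = -3, 1.
For w in [-3, 1], u = -2*w^2 - 8*w + 8 is on the right; area = ∫[-3,1] (-2*w^2 - 4*w + 6) dw = 64/3.

64/3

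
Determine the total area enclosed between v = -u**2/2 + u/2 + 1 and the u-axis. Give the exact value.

9/4

The curve meets the u-axis where -u**2/2 + u/2 + 1 = 0, i.e. -(u - 2)*(u + 1)/2 = 0, at u = -1, 2.
On [-1, 2] the curve lies above the axis; ∫[-1,2] (-u**2/2 + u/2 + 1) du = 9/4, giving area 9/4.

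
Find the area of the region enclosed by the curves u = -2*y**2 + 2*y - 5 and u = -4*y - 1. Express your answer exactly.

1/3

Both boundary curves give u as a function of y, so integrate with respect to y. Setting them equal: -2*y**2 + 6*y - 4 = 0, i.e. -2*(y - 2)*(y - 1) = 0, so they meet at y = 1, 2.
For y in [1, 2], u = -2*y**2 + 2*y - 5 is on the right; area = ∫[1,2] (-2*y**2 + 6*y - 4) dy = 1/3.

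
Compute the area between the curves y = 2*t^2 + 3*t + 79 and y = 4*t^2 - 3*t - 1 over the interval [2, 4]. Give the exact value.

476/3

On [2, 4], (2*t^2 + 3*t + 79) - (4*t^2 - 3*t - 1) = -2*t^2 + 6*t + 80 is ≥ 0 throughout, so the area is a single integral of |-2*t^2 + 6*t + 80|.
∫[2,4] (-2*t^2 + 6*t + 80) dt = 476/3.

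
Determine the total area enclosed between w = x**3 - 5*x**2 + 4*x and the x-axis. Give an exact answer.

The curve meets the x-axis where x**3 - 5*x**2 + 4*x = 0, i.e. x*(x - 4)*(x - 1) = 0, at x = 0, 1, 4.
On [0, 1] the curve lies above the axis; ∫[0,1] (x**3 - 5*x**2 + 4*x) dx = 7/12, giving area 7/12.
On [1, 4] the curve lies below the axis; ∫[1,4] (x**3 - 5*x**2 + 4*x) dx = -45/4, giving area 45/4.
Total area = 7/12 + 45/4 = 71/6.

71/6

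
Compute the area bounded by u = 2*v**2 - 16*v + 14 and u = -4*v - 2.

8/3

Both boundary curves give u as a function of v, so integrate with respect to v. Setting them equal: 2*v**2 - 12*v + 16 = 0, i.e. 2*(v - 4)*(v - 2) = 0, so they meet at v = 2, 4.
For v in [2, 4], u = 2*v**2 - 16*v + 14 is on the left; area = ∫[2,4] (-(2*v**2 - 12*v + 16)) dv = 8/3.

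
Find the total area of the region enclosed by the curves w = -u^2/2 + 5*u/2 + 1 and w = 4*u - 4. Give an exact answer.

Set the curves equal: -u^2/2 + 5*u/2 + 1 = 4*u - 4, so -u^2/2 - 3*u/2 + 5 = 0, which factors as -(u - 2)*(u + 5)/2 = 0. The curves meet at u = -5, 2.
On [-5, 2], w = -u^2/2 + 5*u/2 + 1 is on top; that piece has area ∫[-5,2] (-u^2/2 - 3*u/2 + 5) du = 343/12.

343/12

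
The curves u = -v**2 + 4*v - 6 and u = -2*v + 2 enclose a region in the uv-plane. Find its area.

Both boundary curves give u as a function of v, so integrate with respect to v. Setting them equal: -v**2 + 6*v - 8 = 0, i.e. -(v - 4)*(v - 2) = 0, so they meet at v = 2, 4.
For v in [2, 4], u = -v**2 + 4*v - 6 is on the right; area = ∫[2,4] (-v**2 + 6*v - 8) dv = 4/3.

4/3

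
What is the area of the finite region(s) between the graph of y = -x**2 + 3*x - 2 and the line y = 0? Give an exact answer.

1/6

The curve meets the x-axis where -x**2 + 3*x - 2 = 0, i.e. -(x - 2)*(x - 1) = 0, at x = 1, 2.
On [1, 2] the curve lies above the axis; ∫[1,2] (-x**2 + 3*x - 2) dx = 1/6, giving area 1/6.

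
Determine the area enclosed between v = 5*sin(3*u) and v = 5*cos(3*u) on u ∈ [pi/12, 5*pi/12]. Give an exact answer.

On [pi/12, 5*pi/12], (5*sin(3*u)) - (5*cos(3*u)) = 5*sin(3*u) - 5*cos(3*u) is ≥ 0 throughout, so the area is a single integral of |5*sin(3*u) - 5*cos(3*u)|.
∫[pi/12,5*pi/12] (5*sin(3*u) - 5*cos(3*u)) du = 10*sqrt(2)/3.

10*sqrt(2)/3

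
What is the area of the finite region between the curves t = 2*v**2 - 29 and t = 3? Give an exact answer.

512/3

Both boundary curves give t as a function of v, so integrate with respect to v. Setting them equal: 2*v**2 - 32 = 0, i.e. 2*(v - 4)*(v + 4) = 0, so they meet at v = -4, 4.
For v in [-4, 4], t = 2*v**2 - 29 is on the left; area = ∫[-4,4] (-(2*v**2 - 32)) dv = 512/3.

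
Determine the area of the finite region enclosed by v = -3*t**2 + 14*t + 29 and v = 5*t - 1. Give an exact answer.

Set the curves equal: -3*t**2 + 14*t + 29 = 5*t - 1, so -3*t**2 + 9*t + 30 = 0, which factors as -3*(t - 5)*(t + 2) = 0. The curves meet at t = -2, 5.
On [-2, 5], v = -3*t**2 + 14*t + 29 is on top; that piece has area ∫[-2,5] (-3*t**2 + 9*t + 30) dt = 343/2.

343/2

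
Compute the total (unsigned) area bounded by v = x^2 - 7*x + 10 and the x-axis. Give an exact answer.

9/2

The curve meets the x-axis where x^2 - 7*x + 10 = 0, i.e. (x - 5)*(x - 2) = 0, at x = 2, 5.
On [2, 5] the curve lies below the axis; ∫[2,5] (x^2 - 7*x + 10) dx = -9/2, giving area 9/2.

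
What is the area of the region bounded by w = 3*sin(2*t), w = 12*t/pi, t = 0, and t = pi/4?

3/2 - 3*pi/8

On [0, pi/4], (3*sin(2*t)) - (12*t/pi) = -12*t/pi + 3*sin(2*t) is ≥ 0 throughout, so the area is a single integral of |-12*t/pi + 3*sin(2*t)|.
∫[0,pi/4] (-12*t/pi + 3*sin(2*t)) dt = 3/2 - 3*pi/8.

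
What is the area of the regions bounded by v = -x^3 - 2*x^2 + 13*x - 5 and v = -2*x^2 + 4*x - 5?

Set the curves equal: -x^3 - 2*x^2 + 13*x - 5 = -2*x^2 + 4*x - 5, so -x^3 + 9*x = 0, which factors as -x*(x - 3)*(x + 3) = 0. The curves meet at x = -3, 0, 3.
On [-3, 0], v = -2*x^2 + 4*x - 5 is on top; that piece has area ∫[-3,0] (-(-x^3 + 9*x)) dx = 81/4.
On [0, 3], v = -x^3 - 2*x^2 + 13*x - 5 is on top; that piece has area ∫[0,3] (-x^3 + 9*x) dx = 81/4.
Total enclosed area = 81/4 + 81/4 = 81/2.

81/2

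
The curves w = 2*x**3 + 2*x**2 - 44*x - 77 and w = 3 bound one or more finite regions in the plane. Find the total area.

3901/6

Set the curves equal: 2*x**3 + 2*x**2 - 44*x - 77 = 3, so 2*x**3 + 2*x**2 - 44*x - 80 = 0, which factors as 2*(x - 5)*(x + 2)*(x + 4) = 0. The curves meet at x = -4, -2, 5.
On [-4, -2], w = 2*x**3 + 2*x**2 - 44*x - 77 is on top; that piece has area ∫[-4,-2] (2*x**3 + 2*x**2 - 44*x - 80) dx = 64/3.
On [-2, 5], w = 3 is on top; that piece has area ∫[-2,5] (-(2*x**3 + 2*x**2 - 44*x - 80)) dx = 3773/6.
Total enclosed area = 64/3 + 3773/6 = 3901/6.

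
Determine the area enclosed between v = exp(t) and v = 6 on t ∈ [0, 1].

7 - exp(1)

On [0, 1], (exp(t)) - (6) = exp(t) - 6 is ≤ 0 throughout, so the area is a single integral of |exp(t) - 6|.
∫[0,1] (exp(t) - 6) dt = -7 + exp(1); the area of that piece is 7 - exp(1).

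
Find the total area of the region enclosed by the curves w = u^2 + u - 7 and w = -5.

9/2

Set the curves equal: u^2 + u - 7 = -5, so u^2 + u - 2 = 0, which factors as (u - 1)*(u + 2) = 0. The curves meet at u = -2, 1.
On [-2, 1], w = -5 is on top; that piece has area ∫[-2,1] (-(u^2 + u - 2)) du = 9/2.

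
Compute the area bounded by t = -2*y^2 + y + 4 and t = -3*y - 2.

64/3

Both boundary curves give t as a function of y, so integrate with respect to y. Setting them equal: -2*y^2 + 4*y + 6 = 0, i.e. -2*(y - 3)*(y + 1) = 0, so they meet at y = -1, 3.
For y in [-1, 3], t = -2*y^2 + y + 4 is on the right; area = ∫[-1,3] (-2*y^2 + 4*y + 6) dy = 64/3.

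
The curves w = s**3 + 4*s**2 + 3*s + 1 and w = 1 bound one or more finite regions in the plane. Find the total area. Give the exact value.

Set the curves equal: s**3 + 4*s**2 + 3*s + 1 = 1, so s**3 + 4*s**2 + 3*s = 0, which factors as s*(s + 1)*(s + 3) = 0. The curves meet at s = -3, -1, 0.
On [-3, -1], w = s**3 + 4*s**2 + 3*s + 1 is on top; that piece has area ∫[-3,-1] (s**3 + 4*s**2 + 3*s) ds = 8/3.
On [-1, 0], w = 1 is on top; that piece has area ∫[-1,0] (-(s**3 + 4*s**2 + 3*s)) ds = 5/12.
Total enclosed area = 8/3 + 5/12 = 37/12.

37/12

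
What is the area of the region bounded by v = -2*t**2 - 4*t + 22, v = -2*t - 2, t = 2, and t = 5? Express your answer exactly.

119/3

The difference (-2*t**2 - 4*t + 22) - (-2*t - 2) = -2*t**2 - 2*t + 24 changes sign at t = 3 inside [2, 5], so split the integral there.
∫[2,3] (-2*t**2 - 2*t + 24) dt = 19/3.
∫[3,5] (-2*t**2 - 2*t + 24) dt = -100/3; the area of that piece is 100/3.
Total area = 19/3 + 100/3 = 119/3.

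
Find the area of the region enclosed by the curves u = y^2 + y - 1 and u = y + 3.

Both boundary curves give u as a function of y, so integrate with respect to y. Setting them equal: y^2 - 4 = 0, i.e. (y - 2)*(y + 2) = 0, so they meet at y = -2, 2.
For y in [-2, 2], u = y^2 + y - 1 is on the left; area = ∫[-2,2] (-(y^2 - 4)) dy = 32/3.

32/3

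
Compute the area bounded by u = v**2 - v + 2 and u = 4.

9/2

Both boundary curves give u as a function of v, so integrate with respect to v. Setting them equal: v**2 - v - 2 = 0, i.e. (v - 2)*(v + 1) = 0, so they meet at v = -1, 2.
For v in [-1, 2], u = v**2 - v + 2 is on the left; area = ∫[-1,2] (-(v**2 - v - 2)) dv = 9/2.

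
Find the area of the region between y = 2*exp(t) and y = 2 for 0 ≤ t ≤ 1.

On [0, 1], (2*exp(t)) - (2) = 2*exp(t) - 2 is ≥ 0 throughout, so the area is a single integral of |2*exp(t) - 2|.
∫[0,1] (2*exp(t) - 2) dt = -4 + 2*exp(1).

-4 + 2*exp(1)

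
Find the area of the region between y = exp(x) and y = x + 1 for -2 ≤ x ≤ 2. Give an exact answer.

On [-2, 2], (exp(x)) - (x + 1) = -x + exp(x) - 1 is ≥ 0 throughout, so the area is a single integral of |-x + exp(x) - 1|.
∫[-2,2] (-x + exp(x) - 1) dx = -4 - exp(-2) + exp(2).

-4 - exp(-2) + exp(2)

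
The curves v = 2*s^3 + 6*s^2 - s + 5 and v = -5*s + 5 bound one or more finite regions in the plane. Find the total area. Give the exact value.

Set the curves equal: 2*s^3 + 6*s^2 - s + 5 = -5*s + 5, so 2*s^3 + 6*s^2 + 4*s = 0, which factors as 2*s*(s + 1)*(s + 2) = 0. The curves meet at s = -2, -1, 0.
On [-2, -1], v = 2*s^3 + 6*s^2 - s + 5 is on top; that piece has area ∫[-2,-1] (2*s^3 + 6*s^2 + 4*s) ds = 1/2.
On [-1, 0], v = -5*s + 5 is on top; that piece has area ∫[-1,0] (-(2*s^3 + 6*s^2 + 4*s)) ds = 1/2.
Total enclosed area = 1/2 + 1/2 = 1.

1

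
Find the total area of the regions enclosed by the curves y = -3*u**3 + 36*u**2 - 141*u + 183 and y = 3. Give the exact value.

Set the curves equal: -3*u**3 + 36*u**2 - 141*u + 183 = 3, so -3*u**3 + 36*u**2 - 141*u + 180 = 0, which factors as -3*(u - 5)*(u - 4)*(u - 3) = 0. The curves meet at u = 3, 4, 5.
On [3, 4], y = 3 is on top; that piece has area ∫[3,4] (-(-3*u**3 + 36*u**2 - 141*u + 180)) du = 3/4.
On [4, 5], y = -3*u**3 + 36*u**2 - 141*u + 183 is on top; that piece has area ∫[4,5] (-3*u**3 + 36*u**2 - 141*u + 180) du = 3/4.
Total enclosed area = 3/4 + 3/4 = 3/2.

3/2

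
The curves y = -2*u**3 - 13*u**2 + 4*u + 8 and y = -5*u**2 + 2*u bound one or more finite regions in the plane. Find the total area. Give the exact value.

Set the curves equal: -2*u**3 - 13*u**2 + 4*u + 8 = -5*u**2 + 2*u, so -2*u**3 - 8*u**2 + 2*u + 8 = 0, which factors as -2*(u - 1)*(u + 1)*(u + 4) = 0. The curves meet at u = -4, -1, 1.
On [-4, -1], y = -5*u**2 + 2*u is on top; that piece has area ∫[-4,-1] (-(-2*u**3 - 8*u**2 + 2*u + 8)) du = 63/2.
On [-1, 1], y = -2*u**3 - 13*u**2 + 4*u + 8 is on top; that piece has area ∫[-1,1] (-2*u**3 - 8*u**2 + 2*u + 8) du = 32/3.
Total enclosed area = 63/2 + 32/3 = 253/6.

253/6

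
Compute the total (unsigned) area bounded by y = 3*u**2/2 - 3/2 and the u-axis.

2

The curve meets the u-axis where 3*u**2/2 - 3/2 = 0, i.e. 3*(u - 1)*(u + 1)/2 = 0, at u = -1, 1.
On [-1, 1] the curve lies below the axis; ∫[-1,1] (3*u**2/2 - 3/2) du = -2, giving area 2.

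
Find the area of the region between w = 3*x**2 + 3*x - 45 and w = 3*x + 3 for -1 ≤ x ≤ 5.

The difference (3*x**2 + 3*x - 45) - (3*x + 3) = 3*x**2 - 48 changes sign at x = 4 inside [-1, 5], so split the integral there.
∫[-1,4] (3*x**2 - 48) dx = -175; the area of that piece is 175.
∫[4,5] (3*x**2 - 48) dx = 13.
Total area = 175 + 13 = 188.

188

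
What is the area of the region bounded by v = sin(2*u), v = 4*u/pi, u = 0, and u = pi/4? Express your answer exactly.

On [0, pi/4], (sin(2*u)) - (4*u/pi) = -4*u/pi + sin(2*u) is ≥ 0 throughout, so the area is a single integral of |-4*u/pi + sin(2*u)|.
∫[0,pi/4] (-4*u/pi + sin(2*u)) du = 1/2 - pi/8.

1/2 - pi/8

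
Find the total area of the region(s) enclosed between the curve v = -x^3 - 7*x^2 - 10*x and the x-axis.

The curve meets the x-axis where -x^3 - 7*x^2 - 10*x = 0, i.e. -x*(x + 2)*(x + 5) = 0, at x = -5, -2, 0.
On [-5, -2] the curve lies below the axis; ∫[-5,-2] (-x^3 - 7*x^2 - 10*x) dx = -63/4, giving area 63/4.
On [-2, 0] the curve lies above the axis; ∫[-2,0] (-x^3 - 7*x^2 - 10*x) dx = 16/3, giving area 16/3.
Total area = 63/4 + 16/3 = 253/12.

253/12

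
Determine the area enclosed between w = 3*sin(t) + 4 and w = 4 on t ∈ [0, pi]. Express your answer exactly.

6

On [0, pi], (3*sin(t) + 4) - (4) = 3*sin(t) is ≥ 0 throughout, so the area is a single integral of |3*sin(t)|.
∫[0,pi] (3*sin(t)) dt = 6.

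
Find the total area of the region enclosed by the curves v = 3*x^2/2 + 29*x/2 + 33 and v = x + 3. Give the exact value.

1/4

Set the curves equal: 3*x^2/2 + 29*x/2 + 33 = x + 3, so 3*x^2/2 + 27*x/2 + 30 = 0, which factors as 3*(x + 4)*(x + 5)/2 = 0. The curves meet at x = -5, -4.
On [-5, -4], v = x + 3 is on top; that piece has area ∫[-5,-4] (-(3*x^2/2 + 27*x/2 + 30)) dx = 1/4.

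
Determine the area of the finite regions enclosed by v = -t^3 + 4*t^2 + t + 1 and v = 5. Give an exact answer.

253/12

Set the curves equal: -t^3 + 4*t^2 + t + 1 = 5, so -t^3 + 4*t^2 + t - 4 = 0, which factors as -(t - 4)*(t - 1)*(t + 1) = 0. The curves meet at t = -1, 1, 4.
On [-1, 1], v = 5 is on top; that piece has area ∫[-1,1] (-(-t^3 + 4*t^2 + t - 4)) dt = 16/3.
On [1, 4], v = -t^3 + 4*t^2 + t + 1 is on top; that piece has area ∫[1,4] (-t^3 + 4*t^2 + t - 4) dt = 63/4.
Total enclosed area = 16/3 + 63/4 = 253/12.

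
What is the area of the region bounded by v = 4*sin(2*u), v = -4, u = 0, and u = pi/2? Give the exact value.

On [0, pi/2], (4*sin(2*u)) - (-4) = 4*sin(2*u) + 4 is ≥ 0 throughout, so the area is a single integral of |4*sin(2*u) + 4|.
∫[0,pi/2] (4*sin(2*u) + 4) du = 4 + 2*pi.

4 + 2*pi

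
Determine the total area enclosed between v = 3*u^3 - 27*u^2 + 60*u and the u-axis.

The curve meets the u-axis where 3*u^3 - 27*u^2 + 60*u = 0, i.e. 3*u*(u - 5)*(u - 4) = 0, at u = 0, 4, 5.
On [0, 4] the curve lies above the axis; ∫[0,4] (3*u^3 - 27*u^2 + 60*u) du = 96, giving area 96.
On [4, 5] the curve lies below the axis; ∫[4,5] (3*u^3 - 27*u^2 + 60*u) du = -9/4, giving area 9/4.
Total area = 96 + 9/4 = 393/4.

393/4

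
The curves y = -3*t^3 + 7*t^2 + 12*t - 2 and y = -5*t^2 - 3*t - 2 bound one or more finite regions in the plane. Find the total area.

Set the curves equal: -3*t^3 + 7*t^2 + 12*t - 2 = -5*t^2 - 3*t - 2, so -3*t^3 + 12*t^2 + 15*t = 0, which factors as -3*t*(t - 5)*(t + 1) = 0. The curves meet at t = -1, 0, 5.
On [-1, 0], y = -5*t^2 - 3*t - 2 is on top; that piece has area ∫[-1,0] (-(-3*t^3 + 12*t^2 + 15*t)) dt = 11/4.
On [0, 5], y = -3*t^3 + 7*t^2 + 12*t - 2 is on top; that piece has area ∫[0,5] (-3*t^3 + 12*t^2 + 15*t) dt = 875/4.
Total enclosed area = 11/4 + 875/4 = 443/2.

443/2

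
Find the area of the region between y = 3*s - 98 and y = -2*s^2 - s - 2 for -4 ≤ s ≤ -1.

On [-4, -1], (3*s - 98) - (-2*s^2 - s - 2) = 2*s^2 + 4*s - 96 is ≤ 0 throughout, so the area is a single integral of |2*s^2 + 4*s - 96|.
∫[-4,-1] (2*s^2 + 4*s - 96) ds = -276; the area of that piece is 276.

276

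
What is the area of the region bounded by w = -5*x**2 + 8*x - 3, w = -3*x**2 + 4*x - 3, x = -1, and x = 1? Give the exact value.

The difference (-5*x**2 + 8*x - 3) - (-3*x**2 + 4*x - 3) = -2*x**2 + 4*x changes sign at x = 0 inside [-1, 1], so split the integral there.
∫[-1,0] (-2*x**2 + 4*x) dx = -8/3; the area of that piece is 8/3.
∫[0,1] (-2*x**2 + 4*x) dx = 4/3.
Total area = 8/3 + 4/3 = 4.

4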